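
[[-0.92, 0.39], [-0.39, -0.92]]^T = [[-0.92, -0.39], [0.39, -0.92]]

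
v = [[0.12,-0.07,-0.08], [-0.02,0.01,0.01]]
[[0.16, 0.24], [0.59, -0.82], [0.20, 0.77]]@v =[[0.01, -0.01, -0.01], [0.09, -0.05, -0.06], [0.01, -0.01, -0.01]]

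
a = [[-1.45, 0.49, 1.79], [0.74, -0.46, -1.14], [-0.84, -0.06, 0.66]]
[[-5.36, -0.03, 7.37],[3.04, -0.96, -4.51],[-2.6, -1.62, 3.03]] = a@ [[3.51, 3.42, -1.86], [-1.86, 2.36, 1.07], [0.36, 2.11, 2.32]]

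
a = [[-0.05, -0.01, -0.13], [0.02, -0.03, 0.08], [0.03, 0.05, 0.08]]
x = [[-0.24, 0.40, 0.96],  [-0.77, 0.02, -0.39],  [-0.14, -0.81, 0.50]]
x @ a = [[0.05,0.04,0.14],  [0.03,-0.01,0.07],  [0.01,0.05,-0.01]]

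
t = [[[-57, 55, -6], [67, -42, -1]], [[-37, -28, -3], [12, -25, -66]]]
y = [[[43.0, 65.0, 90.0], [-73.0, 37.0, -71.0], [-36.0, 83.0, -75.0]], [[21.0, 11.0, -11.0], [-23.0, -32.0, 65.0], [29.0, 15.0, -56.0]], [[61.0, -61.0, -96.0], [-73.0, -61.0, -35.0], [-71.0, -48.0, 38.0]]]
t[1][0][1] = -28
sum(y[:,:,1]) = 9.0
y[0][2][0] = -36.0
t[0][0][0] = -57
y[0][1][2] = -71.0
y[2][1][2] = -35.0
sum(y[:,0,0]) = 125.0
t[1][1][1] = -25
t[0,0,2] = -6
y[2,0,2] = -96.0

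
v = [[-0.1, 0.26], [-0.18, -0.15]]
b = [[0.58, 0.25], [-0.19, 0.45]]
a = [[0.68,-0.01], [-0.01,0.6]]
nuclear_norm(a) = 1.28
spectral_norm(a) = 0.68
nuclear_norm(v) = 0.51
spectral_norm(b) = 0.63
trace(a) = 1.28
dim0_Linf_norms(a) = [0.68, 0.6]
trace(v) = -0.25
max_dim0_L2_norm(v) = 0.3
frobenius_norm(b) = 0.80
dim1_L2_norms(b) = [0.63, 0.49]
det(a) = 0.41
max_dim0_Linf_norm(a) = 0.68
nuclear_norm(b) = 1.12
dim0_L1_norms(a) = [0.69, 0.61]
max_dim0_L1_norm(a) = 0.69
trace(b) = 1.03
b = a + v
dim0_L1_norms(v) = [0.28, 0.41]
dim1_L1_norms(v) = [0.36, 0.33]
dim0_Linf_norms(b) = [0.58, 0.45]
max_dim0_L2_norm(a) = 0.68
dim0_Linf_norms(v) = [0.18, 0.26]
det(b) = 0.31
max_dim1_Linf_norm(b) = 0.58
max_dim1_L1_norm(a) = 0.69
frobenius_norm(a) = 0.91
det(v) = 0.06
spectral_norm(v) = 0.30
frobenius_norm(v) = 0.36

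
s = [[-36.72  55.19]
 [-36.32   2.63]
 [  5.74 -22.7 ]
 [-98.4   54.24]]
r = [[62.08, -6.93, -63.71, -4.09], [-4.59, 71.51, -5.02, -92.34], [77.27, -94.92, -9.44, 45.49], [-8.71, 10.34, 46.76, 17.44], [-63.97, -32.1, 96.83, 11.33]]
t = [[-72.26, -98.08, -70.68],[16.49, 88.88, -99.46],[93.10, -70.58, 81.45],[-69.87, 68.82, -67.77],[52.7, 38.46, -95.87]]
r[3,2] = 46.76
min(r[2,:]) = -94.92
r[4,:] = [-63.97, -32.1, 96.83, 11.33]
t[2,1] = -70.58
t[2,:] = [93.1, -70.58, 81.45]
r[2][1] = -94.92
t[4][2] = -95.87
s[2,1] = -22.7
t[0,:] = [-72.26, -98.08, -70.68]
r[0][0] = 62.08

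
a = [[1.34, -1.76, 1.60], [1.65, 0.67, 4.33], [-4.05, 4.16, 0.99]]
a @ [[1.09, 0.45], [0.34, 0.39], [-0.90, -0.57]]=[[-0.58, -1.00],[-1.87, -1.46],[-3.89, -0.76]]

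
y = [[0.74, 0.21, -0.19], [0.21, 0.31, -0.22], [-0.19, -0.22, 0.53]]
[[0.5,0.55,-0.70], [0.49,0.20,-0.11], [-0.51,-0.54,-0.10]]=y @ [[0.25,0.62,-1.08], [1.14,-0.48,-0.06], [-0.40,-0.99,-0.61]]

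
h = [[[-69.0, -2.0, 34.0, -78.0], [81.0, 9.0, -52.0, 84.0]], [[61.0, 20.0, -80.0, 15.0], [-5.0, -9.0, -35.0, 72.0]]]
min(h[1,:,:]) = -80.0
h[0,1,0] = 81.0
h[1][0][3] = 15.0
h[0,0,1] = -2.0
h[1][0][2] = -80.0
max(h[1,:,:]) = 72.0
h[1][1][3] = 72.0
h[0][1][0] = 81.0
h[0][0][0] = -69.0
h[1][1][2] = -35.0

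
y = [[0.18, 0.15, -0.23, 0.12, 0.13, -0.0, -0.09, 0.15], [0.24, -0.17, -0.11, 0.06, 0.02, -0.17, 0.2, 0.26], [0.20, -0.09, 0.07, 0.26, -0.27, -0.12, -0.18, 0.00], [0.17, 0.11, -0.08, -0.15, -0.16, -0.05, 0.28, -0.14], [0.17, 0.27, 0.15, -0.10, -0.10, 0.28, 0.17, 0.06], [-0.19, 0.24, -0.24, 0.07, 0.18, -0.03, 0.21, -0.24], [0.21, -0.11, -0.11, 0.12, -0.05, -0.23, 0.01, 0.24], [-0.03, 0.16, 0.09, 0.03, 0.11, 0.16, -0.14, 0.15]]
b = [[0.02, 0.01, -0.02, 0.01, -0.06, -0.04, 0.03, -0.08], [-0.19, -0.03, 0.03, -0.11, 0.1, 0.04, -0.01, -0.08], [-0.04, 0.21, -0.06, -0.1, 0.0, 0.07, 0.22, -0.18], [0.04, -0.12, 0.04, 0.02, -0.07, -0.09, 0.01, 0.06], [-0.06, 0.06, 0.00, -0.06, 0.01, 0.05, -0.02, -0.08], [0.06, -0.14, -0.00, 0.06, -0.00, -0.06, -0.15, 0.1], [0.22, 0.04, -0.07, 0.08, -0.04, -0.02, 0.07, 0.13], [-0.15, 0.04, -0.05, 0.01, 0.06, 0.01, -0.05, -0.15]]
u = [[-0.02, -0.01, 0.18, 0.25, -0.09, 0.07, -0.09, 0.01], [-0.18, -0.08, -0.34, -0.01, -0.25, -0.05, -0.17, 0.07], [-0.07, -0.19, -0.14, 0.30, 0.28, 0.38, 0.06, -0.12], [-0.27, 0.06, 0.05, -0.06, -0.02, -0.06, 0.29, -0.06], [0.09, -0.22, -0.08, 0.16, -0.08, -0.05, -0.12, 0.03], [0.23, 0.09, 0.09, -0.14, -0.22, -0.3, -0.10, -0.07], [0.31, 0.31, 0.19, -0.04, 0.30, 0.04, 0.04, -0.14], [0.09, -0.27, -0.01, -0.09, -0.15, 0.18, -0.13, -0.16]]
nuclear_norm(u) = 3.16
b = u @ y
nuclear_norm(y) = 3.08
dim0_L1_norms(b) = [0.78, 0.65, 0.27, 0.45, 0.34, 0.38, 0.56, 0.86]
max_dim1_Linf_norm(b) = 0.22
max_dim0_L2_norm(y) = 0.52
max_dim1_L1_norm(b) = 0.88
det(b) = 0.00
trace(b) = -0.18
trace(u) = -0.80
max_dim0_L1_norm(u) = 1.39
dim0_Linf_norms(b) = [0.22, 0.21, 0.07, 0.11, 0.1, 0.09, 0.22, 0.18]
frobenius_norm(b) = 0.70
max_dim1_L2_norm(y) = 0.54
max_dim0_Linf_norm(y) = 0.28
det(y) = -0.00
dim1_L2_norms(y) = [0.41, 0.49, 0.49, 0.44, 0.51, 0.54, 0.44, 0.34]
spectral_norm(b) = 0.53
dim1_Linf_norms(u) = [0.25, 0.34, 0.38, 0.29, 0.22, 0.3, 0.31, 0.27]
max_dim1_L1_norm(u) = 1.54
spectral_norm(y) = 0.78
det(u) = -0.00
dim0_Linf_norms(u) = [0.31, 0.31, 0.34, 0.3, 0.3, 0.38, 0.29, 0.16]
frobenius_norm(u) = 1.35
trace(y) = -0.04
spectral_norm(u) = 0.79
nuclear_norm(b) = 1.36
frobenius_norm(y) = 1.30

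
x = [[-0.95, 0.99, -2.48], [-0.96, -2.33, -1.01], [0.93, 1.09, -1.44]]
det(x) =-9.311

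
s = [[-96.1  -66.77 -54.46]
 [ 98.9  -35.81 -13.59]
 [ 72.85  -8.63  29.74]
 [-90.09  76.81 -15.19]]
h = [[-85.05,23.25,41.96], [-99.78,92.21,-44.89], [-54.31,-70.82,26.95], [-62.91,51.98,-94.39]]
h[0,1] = 23.25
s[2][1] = -8.63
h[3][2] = -94.39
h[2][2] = 26.95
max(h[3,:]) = 51.98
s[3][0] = -90.09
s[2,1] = -8.63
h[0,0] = -85.05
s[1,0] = 98.9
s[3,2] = -15.19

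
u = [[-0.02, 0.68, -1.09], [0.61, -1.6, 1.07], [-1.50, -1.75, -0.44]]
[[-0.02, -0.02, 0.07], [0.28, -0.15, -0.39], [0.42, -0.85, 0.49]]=u@[[0.05, 0.17, -0.42], [-0.25, 0.29, 0.08], [-0.14, 0.2, -0.01]]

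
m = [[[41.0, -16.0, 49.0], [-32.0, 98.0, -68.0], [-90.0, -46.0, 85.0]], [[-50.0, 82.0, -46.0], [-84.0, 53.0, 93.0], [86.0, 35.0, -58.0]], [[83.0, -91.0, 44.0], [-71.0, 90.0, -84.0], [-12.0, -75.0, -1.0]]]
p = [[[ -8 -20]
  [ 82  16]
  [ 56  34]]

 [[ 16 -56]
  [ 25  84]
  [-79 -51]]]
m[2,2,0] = -12.0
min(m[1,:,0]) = -84.0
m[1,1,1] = 53.0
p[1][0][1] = -56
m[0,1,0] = -32.0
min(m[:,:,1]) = -91.0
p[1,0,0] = 16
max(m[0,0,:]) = 49.0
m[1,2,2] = -58.0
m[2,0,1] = -91.0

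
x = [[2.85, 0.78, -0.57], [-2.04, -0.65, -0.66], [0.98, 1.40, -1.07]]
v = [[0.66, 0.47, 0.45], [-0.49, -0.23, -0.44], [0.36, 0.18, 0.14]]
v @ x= [[1.36, 0.84, -1.17], [-1.36, -0.85, 0.90], [0.80, 0.36, -0.47]]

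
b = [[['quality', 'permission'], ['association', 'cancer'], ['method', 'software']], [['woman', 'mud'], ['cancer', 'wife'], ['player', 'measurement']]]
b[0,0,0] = 'quality'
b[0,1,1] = 'cancer'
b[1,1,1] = 'wife'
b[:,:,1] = [['permission', 'cancer', 'software'], ['mud', 'wife', 'measurement']]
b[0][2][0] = 'method'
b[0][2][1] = 'software'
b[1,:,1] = ['mud', 'wife', 'measurement']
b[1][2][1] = 'measurement'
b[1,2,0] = 'player'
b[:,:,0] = [['quality', 'association', 'method'], ['woman', 'cancer', 'player']]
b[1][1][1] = 'wife'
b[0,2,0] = 'method'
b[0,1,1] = 'cancer'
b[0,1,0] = 'association'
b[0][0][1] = 'permission'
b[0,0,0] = 'quality'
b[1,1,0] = 'cancer'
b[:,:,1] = [['permission', 'cancer', 'software'], ['mud', 'wife', 'measurement']]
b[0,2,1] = 'software'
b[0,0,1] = 'permission'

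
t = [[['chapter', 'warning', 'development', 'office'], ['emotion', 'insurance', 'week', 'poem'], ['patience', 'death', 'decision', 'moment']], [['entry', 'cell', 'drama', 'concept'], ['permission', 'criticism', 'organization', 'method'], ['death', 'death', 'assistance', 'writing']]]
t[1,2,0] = 'death'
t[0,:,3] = ['office', 'poem', 'moment']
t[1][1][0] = 'permission'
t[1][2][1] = 'death'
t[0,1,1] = 'insurance'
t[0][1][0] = 'emotion'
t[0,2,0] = 'patience'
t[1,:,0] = ['entry', 'permission', 'death']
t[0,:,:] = [['chapter', 'warning', 'development', 'office'], ['emotion', 'insurance', 'week', 'poem'], ['patience', 'death', 'decision', 'moment']]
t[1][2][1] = 'death'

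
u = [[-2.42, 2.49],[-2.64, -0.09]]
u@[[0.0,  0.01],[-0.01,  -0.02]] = [[-0.02, -0.07], [0.00, -0.02]]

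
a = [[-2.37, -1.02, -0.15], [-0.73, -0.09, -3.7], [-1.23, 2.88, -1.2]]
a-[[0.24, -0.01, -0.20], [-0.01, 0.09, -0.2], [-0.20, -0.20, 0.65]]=[[-2.61, -1.01, 0.05],[-0.72, -0.18, -3.5],[-1.03, 3.08, -1.85]]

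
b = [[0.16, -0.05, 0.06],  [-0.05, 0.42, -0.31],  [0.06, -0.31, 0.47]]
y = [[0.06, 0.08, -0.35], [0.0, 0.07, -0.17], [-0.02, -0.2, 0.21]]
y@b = [[-0.02, 0.14, -0.19], [-0.01, 0.08, -0.1], [0.02, -0.15, 0.16]]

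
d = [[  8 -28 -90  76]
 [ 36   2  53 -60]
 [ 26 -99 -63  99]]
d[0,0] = 8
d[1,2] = 53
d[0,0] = 8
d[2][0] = 26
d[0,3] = 76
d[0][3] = 76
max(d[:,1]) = 2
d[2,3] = 99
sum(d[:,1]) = -125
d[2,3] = 99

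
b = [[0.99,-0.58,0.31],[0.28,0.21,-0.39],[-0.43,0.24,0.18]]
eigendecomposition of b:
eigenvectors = [[(0.71+0j), (0.71-0j), 0.45+0.00j], [0.27-0.50j, (0.27+0.5j), (0.82+0j)], [(-0.39+0.16j), -0.39-0.16j, 0.37+0.00j]]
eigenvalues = [(0.6+0.48j), (0.6-0.48j), (0.19+0j)]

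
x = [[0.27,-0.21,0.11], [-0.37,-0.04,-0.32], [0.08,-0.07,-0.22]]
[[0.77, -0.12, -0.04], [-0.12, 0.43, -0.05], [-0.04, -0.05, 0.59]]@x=[[0.25, -0.15, 0.13], [-0.20, 0.01, -0.14], [0.05, -0.03, -0.12]]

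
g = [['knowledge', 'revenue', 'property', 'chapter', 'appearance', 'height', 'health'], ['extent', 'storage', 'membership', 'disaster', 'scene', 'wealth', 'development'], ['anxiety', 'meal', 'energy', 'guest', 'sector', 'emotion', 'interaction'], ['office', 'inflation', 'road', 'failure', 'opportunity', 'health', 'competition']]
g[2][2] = 'energy'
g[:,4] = ['appearance', 'scene', 'sector', 'opportunity']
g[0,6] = 'health'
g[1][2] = 'membership'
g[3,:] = ['office', 'inflation', 'road', 'failure', 'opportunity', 'health', 'competition']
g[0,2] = 'property'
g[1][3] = 'disaster'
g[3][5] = 'health'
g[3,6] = 'competition'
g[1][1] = 'storage'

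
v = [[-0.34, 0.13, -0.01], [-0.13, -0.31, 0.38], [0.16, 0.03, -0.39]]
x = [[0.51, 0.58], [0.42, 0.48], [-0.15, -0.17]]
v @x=[[-0.12, -0.13], [-0.25, -0.29], [0.15, 0.17]]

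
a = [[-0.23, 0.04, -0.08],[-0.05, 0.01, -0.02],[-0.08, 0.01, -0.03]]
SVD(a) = [[-0.92,  -0.31,  -0.22], [-0.2,  -0.07,  0.98], [-0.32,  0.95,  0.00]] @ diag([0.2669738340886782, 0.004234275133143756, 0.002653832339803688]) @ [[0.93, -0.16, 0.33], [0.0, -0.90, -0.44], [0.36, 0.41, -0.84]]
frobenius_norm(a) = 0.27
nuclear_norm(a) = 0.27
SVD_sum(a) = [[-0.23, 0.04, -0.08], [-0.05, 0.01, -0.02], [-0.08, 0.01, -0.03]] + [[-0.0,0.00,0.00], [-0.0,0.0,0.0], [0.00,-0.00,-0.0]] + [[-0.0,-0.0,0.00],[0.0,0.0,-0.0],[0.0,0.0,-0.00]]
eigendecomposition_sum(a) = [[-0.23,0.04,-0.08], [-0.05,0.01,-0.02], [-0.08,0.01,-0.03]] + [[-0.00,0.00,0.0], [0.0,-0.00,-0.0], [0.0,-0.0,-0.00]] + [[-0.0, 0.0, -0.0],[-0.0, 0.00, -0.00],[0.00, -0.0, 0.00]]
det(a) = 0.00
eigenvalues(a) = [-0.25, -0.0, 0.0]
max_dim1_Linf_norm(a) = 0.23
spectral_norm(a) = 0.27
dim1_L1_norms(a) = [0.35, 0.08, 0.12]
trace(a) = -0.25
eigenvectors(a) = [[0.92, 0.24, -0.31],[0.2, -0.42, -0.80],[0.33, -0.88, 0.51]]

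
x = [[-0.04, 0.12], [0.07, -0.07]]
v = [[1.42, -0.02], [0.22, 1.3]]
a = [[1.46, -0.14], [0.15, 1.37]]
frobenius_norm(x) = 0.16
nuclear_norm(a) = 2.84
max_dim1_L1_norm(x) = 0.16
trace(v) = 2.72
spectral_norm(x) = 0.16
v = a + x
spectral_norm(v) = 1.48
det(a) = 2.02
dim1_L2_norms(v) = [1.42, 1.32]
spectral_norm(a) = 1.47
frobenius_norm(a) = 2.01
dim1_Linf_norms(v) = [1.42, 1.3]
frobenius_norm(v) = 1.94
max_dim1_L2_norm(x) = 0.13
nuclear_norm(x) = 0.19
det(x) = -0.01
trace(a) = 2.83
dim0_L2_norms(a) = [1.47, 1.38]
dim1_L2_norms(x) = [0.13, 0.1]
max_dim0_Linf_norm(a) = 1.46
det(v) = 1.85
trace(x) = -0.11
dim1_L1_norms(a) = [1.6, 1.52]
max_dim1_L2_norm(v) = 1.42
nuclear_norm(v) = 2.73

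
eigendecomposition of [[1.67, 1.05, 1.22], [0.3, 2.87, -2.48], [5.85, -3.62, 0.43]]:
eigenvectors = [[0.30, -0.49, -0.02], [-0.38, -0.87, -0.79], [-0.88, 0.09, 0.62]]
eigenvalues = [-3.15, 3.3, 4.82]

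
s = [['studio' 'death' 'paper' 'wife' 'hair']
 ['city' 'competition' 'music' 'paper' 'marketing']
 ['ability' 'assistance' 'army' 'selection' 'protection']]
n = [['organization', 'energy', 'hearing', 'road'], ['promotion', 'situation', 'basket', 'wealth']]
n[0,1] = 'energy'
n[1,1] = 'situation'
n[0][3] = 'road'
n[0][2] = 'hearing'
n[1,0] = 'promotion'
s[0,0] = 'studio'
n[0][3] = 'road'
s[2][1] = 'assistance'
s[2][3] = 'selection'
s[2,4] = 'protection'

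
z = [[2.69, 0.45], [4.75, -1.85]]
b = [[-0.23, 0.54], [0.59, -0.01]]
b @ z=[[1.95, -1.1], [1.54, 0.28]]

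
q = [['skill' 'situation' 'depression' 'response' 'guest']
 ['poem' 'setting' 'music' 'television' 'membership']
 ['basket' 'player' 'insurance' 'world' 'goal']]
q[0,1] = 'situation'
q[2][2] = 'insurance'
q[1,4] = 'membership'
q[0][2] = 'depression'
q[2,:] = ['basket', 'player', 'insurance', 'world', 'goal']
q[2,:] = ['basket', 'player', 'insurance', 'world', 'goal']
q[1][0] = 'poem'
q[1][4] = 'membership'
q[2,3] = 'world'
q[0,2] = 'depression'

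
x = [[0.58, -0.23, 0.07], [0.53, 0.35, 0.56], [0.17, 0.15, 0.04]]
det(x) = -0.056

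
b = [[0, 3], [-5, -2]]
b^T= [[0, -5], [3, -2]]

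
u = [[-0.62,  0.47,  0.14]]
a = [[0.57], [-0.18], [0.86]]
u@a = [[-0.32]]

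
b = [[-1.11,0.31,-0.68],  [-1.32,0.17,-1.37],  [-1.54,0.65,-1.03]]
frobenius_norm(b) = 3.05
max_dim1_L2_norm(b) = 1.96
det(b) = -0.16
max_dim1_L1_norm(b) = 3.22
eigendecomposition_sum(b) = [[-1.95, 0.83, -0.88], [-3.92, 1.68, -1.76], [-2.15, 0.92, -0.97]] + [[1.75, -0.87, -0.0], [4.44, -2.20, -0.01], [0.34, -0.17, -0.0]] + [[-0.91,0.34,0.2], [-1.84,0.69,0.4], [0.28,-0.10,-0.06]]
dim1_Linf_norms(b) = [1.11, 1.37, 1.54]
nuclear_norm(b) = 3.59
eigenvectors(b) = [[0.40, -0.37, -0.44], [0.8, -0.93, -0.89], [0.44, -0.07, 0.13]]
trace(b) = -1.97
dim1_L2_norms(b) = [1.34, 1.91, 1.96]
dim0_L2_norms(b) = [2.31, 0.74, 1.84]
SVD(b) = [[-0.44, 0.26, -0.86], [-0.62, -0.78, 0.08], [-0.65, 0.57, 0.51]] @ diag([3.011385206148712, 0.46122127273659164, 0.11240141353168402]) @ [[0.77, -0.22, 0.60], [-0.31, 0.69, 0.65], [0.56, 0.68, -0.46]]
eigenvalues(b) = [-1.24, -0.45, -0.28]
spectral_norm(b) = 3.01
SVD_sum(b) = [[-1.02, 0.29, -0.80],  [-1.44, 0.41, -1.13],  [-1.49, 0.43, -1.17]] + [[-0.04, 0.08, 0.08], [0.11, -0.25, -0.23], [-0.08, 0.18, 0.17]] + [[-0.05, -0.07, 0.04], [0.01, 0.01, -0.00], [0.03, 0.04, -0.03]]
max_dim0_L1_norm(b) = 3.97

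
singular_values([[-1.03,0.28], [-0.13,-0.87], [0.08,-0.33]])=[1.11, 0.89]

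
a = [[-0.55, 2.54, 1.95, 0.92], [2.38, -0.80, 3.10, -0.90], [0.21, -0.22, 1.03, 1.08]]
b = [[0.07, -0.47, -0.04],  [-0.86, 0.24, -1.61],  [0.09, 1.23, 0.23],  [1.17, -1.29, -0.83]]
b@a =[[-1.17, 0.56, -1.36, 0.44], [0.71, -2.02, -2.59, -2.75], [2.93, -0.81, 4.23, -0.78], [-3.89, 4.19, -2.57, 1.34]]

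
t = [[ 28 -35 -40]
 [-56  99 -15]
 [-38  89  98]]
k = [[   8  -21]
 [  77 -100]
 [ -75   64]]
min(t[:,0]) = -56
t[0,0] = 28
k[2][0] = -75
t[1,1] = 99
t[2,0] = -38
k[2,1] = 64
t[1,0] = -56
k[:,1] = [-21, -100, 64]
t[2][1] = 89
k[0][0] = 8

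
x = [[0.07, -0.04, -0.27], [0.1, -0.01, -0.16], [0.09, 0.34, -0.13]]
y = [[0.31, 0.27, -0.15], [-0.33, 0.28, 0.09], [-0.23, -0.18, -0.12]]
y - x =[[0.24, 0.31, 0.12], [-0.43, 0.29, 0.25], [-0.32, -0.52, 0.01]]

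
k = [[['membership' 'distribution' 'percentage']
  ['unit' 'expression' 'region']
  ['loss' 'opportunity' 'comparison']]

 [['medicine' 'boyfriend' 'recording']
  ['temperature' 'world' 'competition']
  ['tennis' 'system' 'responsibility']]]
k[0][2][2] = 'comparison'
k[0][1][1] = 'expression'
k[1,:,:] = [['medicine', 'boyfriend', 'recording'], ['temperature', 'world', 'competition'], ['tennis', 'system', 'responsibility']]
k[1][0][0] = 'medicine'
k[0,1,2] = 'region'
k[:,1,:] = [['unit', 'expression', 'region'], ['temperature', 'world', 'competition']]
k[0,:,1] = ['distribution', 'expression', 'opportunity']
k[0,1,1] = 'expression'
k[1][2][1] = 'system'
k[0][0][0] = 'membership'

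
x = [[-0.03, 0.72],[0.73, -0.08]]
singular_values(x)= [0.78, 0.67]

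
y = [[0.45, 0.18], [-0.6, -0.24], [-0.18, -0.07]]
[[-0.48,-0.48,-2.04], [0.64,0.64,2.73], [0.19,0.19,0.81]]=y @[[-1.34,-0.4,-2.86], [0.70,-1.66,-4.21]]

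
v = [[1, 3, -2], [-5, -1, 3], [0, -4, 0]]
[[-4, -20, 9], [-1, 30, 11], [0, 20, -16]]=v@[[2, -5, -3], [0, -5, 4], [3, 0, 0]]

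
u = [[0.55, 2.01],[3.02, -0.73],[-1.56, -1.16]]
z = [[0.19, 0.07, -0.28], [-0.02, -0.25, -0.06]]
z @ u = [[0.75, 0.66], [-0.67, 0.21]]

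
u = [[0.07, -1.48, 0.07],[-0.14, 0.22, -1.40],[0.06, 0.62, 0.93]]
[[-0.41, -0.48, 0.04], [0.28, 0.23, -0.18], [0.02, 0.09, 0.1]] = u@[[-0.3,-0.16,-0.19], [0.26,0.31,-0.03], [-0.13,-0.10,0.14]]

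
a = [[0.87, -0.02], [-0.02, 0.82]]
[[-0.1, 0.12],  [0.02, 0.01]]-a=[[-0.97,  0.14], [0.04,  -0.81]]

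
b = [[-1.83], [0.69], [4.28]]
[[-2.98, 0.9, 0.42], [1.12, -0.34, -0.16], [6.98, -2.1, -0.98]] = b@[[1.63, -0.49, -0.23]]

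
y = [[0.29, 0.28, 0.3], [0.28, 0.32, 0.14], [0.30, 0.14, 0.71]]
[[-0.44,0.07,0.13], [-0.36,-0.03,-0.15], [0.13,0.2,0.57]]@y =[[-0.07, -0.08, -0.03], [-0.16, -0.13, -0.22], [0.26, 0.18, 0.47]]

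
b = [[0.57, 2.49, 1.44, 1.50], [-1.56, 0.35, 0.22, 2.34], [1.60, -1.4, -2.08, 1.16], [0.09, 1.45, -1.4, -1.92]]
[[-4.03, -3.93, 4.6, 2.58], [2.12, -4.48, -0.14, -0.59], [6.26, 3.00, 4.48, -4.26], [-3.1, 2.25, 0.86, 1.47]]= b@[[-0.03, 1.0, 1.95, -0.24], [-1.66, -0.70, 1.19, 0.99], [-1.22, -0.80, -0.82, 0.84], [1.25, -1.07, 1.14, -0.64]]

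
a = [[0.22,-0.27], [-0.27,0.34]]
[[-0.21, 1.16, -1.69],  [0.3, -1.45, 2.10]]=a@[[4.48, 1.4, -4.07],  [4.43, -3.15, 2.94]]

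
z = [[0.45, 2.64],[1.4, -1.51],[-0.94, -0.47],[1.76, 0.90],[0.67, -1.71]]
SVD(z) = [[0.73,0.18],[-0.42,0.54],[-0.13,-0.37],[0.24,0.69],[-0.47,0.26]] @ diag([3.633871023320641, 2.567543843027923]) @ [[-0.01, 1.0], [1.00, 0.01]]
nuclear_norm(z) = 6.20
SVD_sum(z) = [[-0.02, 2.64], [0.01, -1.52], [0.00, -0.46], [-0.01, 0.89], [0.01, -1.71]] + [[0.47, 0.0],  [1.39, 0.01],  [-0.94, -0.01],  [1.77, 0.01],  [0.66, 0.00]]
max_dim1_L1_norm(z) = 3.09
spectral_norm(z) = 3.63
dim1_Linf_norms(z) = [2.64, 1.51, 0.94, 1.76, 1.71]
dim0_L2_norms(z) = [2.57, 3.63]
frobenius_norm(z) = 4.45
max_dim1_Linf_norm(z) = 2.64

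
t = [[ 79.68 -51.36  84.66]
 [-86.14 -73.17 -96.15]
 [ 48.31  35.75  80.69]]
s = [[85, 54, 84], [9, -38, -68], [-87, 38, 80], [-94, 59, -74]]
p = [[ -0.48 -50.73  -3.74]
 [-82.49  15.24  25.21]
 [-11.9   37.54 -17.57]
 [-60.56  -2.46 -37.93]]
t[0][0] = 79.68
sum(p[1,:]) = -42.04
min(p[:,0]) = -82.49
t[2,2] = 80.69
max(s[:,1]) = 59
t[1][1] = -73.17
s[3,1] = 59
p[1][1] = 15.24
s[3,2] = -74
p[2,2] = -17.57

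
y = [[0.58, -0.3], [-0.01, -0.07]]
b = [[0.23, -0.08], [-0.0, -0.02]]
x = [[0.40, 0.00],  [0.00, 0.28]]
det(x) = 0.11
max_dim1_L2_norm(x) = 0.4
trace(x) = 0.68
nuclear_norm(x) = 0.68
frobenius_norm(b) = 0.24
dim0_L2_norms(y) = [0.58, 0.31]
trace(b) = 0.21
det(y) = -0.04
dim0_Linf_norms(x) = [0.4, 0.28]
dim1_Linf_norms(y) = [0.58, 0.07]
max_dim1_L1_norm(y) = 0.88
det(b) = -0.00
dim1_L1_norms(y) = [0.88, 0.08]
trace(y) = 0.51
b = y @ x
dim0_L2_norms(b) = [0.23, 0.08]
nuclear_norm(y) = 0.72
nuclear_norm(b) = 0.26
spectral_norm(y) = 0.65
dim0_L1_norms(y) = [0.59, 0.37]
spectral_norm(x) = 0.40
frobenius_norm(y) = 0.66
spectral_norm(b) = 0.24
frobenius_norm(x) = 0.49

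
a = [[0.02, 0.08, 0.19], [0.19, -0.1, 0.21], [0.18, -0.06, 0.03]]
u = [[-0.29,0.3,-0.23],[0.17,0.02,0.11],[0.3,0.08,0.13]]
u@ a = [[0.01, -0.04, 0.00], [0.03, 0.01, 0.04], [0.04, 0.01, 0.08]]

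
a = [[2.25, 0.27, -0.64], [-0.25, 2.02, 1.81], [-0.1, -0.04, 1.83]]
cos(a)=[[-0.64, -0.22, 0.68], [0.17, -0.47, -1.68], [0.09, 0.03, -0.26]]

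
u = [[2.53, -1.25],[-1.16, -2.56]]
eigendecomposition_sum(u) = [[2.67, -0.62], [-0.58, 0.13]] + [[-0.14,-0.63],[-0.58,-2.69]]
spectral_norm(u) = 2.86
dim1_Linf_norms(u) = [2.53, 2.56]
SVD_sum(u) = [[0.84, -1.97], [0.75, -1.75]] + [[1.69, 0.72], [-1.91, -0.81]]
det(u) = -7.93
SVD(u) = [[0.75, 0.66], [0.66, -0.75]] @ diag([2.8632910504703983, 2.7684227206653467]) @ [[0.39, -0.92],[0.92, 0.39]]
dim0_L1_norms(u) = [3.69, 3.81]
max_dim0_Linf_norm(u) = 2.56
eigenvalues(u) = [2.8, -2.83]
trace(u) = -0.03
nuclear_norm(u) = 5.63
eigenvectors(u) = [[0.98,0.23], [-0.21,0.97]]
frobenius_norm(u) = 3.98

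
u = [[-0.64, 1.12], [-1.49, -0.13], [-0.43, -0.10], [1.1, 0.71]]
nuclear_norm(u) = 3.34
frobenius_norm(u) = 2.41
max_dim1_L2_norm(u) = 1.5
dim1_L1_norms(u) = [1.76, 1.62, 0.53, 1.81]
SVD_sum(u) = [[-0.48,-0.06], [-1.48,-0.2], [-0.44,-0.06], [1.17,0.15]] + [[-0.16, 1.18], [-0.01, 0.07], [0.01, -0.04], [-0.07, 0.56]]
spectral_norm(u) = 2.02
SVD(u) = [[-0.24,0.9], [-0.74,0.05], [-0.22,-0.03], [0.59,0.42]] @ diag([2.0160182376873594, 1.3212382318537237]) @ [[0.99,0.13], [-0.13,0.99]]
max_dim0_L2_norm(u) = 2.01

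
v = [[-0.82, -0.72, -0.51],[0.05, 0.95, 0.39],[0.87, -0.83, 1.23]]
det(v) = -0.98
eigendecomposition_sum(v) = [[(-0.67+0j), (-0.36+0j), -0.11+0.00j], [-0.05+0.00j, (-0.03+0j), (-0.01+0j)], [0.29-0.00j, 0.15-0.00j, (0.05-0j)]] + [[(-0.07+0.07j), (-0.18-0.33j), (-0.2+0.11j)], [0.05-0.15j, (0.49+0.33j), (0.2-0.3j)], [0.29+0.06j, (-0.49+0.96j), 0.59+0.30j]] + [[(-0.07-0.07j), -0.18+0.33j, (-0.2-0.11j)], [(0.05+0.15j), 0.49-0.33j, (0.2+0.3j)], [0.29-0.06j, (-0.49-0.96j), 0.59-0.30j]]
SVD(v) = [[0.40,0.65,-0.65], [-0.06,-0.69,-0.72], [-0.91,0.33,-0.24]] @ diag([1.8081904646681353, 1.4331271939025607, 0.3785415295317071]) @ [[-0.62,0.23,-0.75],[-0.19,-0.97,-0.13],[0.76,-0.06,-0.65]]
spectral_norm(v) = 1.81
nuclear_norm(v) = 3.62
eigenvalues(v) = [(-0.65+0j), (1.01+0.7j), (1.01-0.7j)]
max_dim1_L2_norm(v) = 1.72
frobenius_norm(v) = 2.34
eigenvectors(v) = [[0.92+0.00j, (0.16-0.24j), (0.16+0.24j)], [0.07+0.00j, (-0.05+0.45j), (-0.05-0.45j)], [-0.39+0.00j, -0.84+0.00j, (-0.84-0j)]]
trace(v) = 1.36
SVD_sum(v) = [[-0.45, 0.17, -0.54], [0.07, -0.02, 0.08], [1.03, -0.38, 1.23]] + [[-0.18, -0.9, -0.12], [0.19, 0.96, 0.13], [-0.09, -0.46, -0.06]] + [[-0.19, 0.02, 0.16], [-0.21, 0.02, 0.18], [-0.07, 0.01, 0.06]]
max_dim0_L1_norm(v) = 2.5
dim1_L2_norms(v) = [1.2, 1.03, 1.72]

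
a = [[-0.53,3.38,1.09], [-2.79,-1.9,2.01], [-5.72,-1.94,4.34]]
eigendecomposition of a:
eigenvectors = [[-0.34+0.44j, -0.34-0.44j, 0.64+0.00j], [(-0.31-0.1j), -0.31+0.10j, -0.17+0.00j], [(-0.77+0j), (-0.77-0j), 0.75+0.00j]]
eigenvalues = [(1.03+3.05j), (1.03-3.05j), (-0.15+0j)]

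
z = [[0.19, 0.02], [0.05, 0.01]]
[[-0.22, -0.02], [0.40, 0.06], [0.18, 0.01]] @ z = [[-0.04,-0.0], [0.08,0.01], [0.03,0.0]]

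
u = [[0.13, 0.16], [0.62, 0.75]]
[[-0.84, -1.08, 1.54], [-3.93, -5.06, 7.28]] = u@[[0.39, 0.41, 5.03], [-5.56, -7.08, 5.55]]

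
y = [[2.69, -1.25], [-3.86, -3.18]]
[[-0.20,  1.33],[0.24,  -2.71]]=y @[[-0.07, 0.57],[0.01, 0.16]]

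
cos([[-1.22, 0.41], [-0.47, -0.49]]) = [[0.40,0.31],[-0.36,0.95]]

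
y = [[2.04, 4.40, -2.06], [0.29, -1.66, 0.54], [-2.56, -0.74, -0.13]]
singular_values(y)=[5.71, 2.31, 0.34]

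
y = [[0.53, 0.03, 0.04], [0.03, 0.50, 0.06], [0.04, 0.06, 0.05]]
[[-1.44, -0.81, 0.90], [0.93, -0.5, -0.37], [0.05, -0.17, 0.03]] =y @ [[-2.9,-1.37,1.74], [1.9,-0.74,-0.87], [1.11,-1.47,0.22]]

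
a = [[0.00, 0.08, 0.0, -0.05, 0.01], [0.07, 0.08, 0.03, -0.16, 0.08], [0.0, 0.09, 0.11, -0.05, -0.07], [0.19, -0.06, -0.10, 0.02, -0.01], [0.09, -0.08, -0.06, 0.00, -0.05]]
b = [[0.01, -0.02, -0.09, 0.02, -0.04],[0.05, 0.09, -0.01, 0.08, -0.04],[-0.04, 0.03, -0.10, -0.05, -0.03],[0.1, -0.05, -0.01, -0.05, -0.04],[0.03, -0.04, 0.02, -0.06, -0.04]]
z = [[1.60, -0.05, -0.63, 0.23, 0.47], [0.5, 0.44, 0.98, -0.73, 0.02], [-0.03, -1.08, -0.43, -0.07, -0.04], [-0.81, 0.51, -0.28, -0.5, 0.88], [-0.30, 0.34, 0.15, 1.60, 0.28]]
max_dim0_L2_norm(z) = 1.89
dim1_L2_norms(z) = [1.8, 1.39, 1.17, 1.42, 1.69]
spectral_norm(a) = 0.28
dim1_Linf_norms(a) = [0.08, 0.16, 0.11, 0.19, 0.09]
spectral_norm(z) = 1.94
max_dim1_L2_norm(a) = 0.22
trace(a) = 0.16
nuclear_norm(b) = 0.53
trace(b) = -0.09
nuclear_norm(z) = 7.07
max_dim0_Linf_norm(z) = 1.6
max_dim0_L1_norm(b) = 0.26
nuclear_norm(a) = 0.73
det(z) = -3.25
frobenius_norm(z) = 3.38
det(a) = 0.00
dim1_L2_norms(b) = [0.1, 0.14, 0.13, 0.13, 0.09]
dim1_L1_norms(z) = [2.98, 2.67, 1.65, 2.98, 2.67]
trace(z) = 1.39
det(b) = -0.00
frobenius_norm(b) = 0.26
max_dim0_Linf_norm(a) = 0.19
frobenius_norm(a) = 0.39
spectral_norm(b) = 0.16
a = b @ z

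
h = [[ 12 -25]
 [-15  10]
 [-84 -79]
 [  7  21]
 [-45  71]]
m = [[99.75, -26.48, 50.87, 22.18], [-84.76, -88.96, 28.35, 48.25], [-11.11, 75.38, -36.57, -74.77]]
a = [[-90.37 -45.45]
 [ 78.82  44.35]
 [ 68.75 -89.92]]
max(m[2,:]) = 75.38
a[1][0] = 78.82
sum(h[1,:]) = -5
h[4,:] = [-45, 71]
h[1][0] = -15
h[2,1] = -79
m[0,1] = -26.48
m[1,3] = 48.25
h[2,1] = -79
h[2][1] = -79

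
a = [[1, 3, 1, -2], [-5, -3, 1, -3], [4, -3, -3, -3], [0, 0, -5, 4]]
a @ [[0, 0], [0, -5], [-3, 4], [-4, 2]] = [[5, -15], [9, 13], [21, -3], [-1, -12]]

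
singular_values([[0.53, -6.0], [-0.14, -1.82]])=[6.29, 0.29]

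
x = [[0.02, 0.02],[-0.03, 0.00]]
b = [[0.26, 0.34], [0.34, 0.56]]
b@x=[[-0.00,0.01], [-0.01,0.01]]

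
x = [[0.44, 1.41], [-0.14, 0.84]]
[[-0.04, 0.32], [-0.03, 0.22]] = x@[[0.01, -0.08],  [-0.03, 0.25]]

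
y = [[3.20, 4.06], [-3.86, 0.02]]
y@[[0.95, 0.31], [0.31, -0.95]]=[[4.3, -2.86], [-3.66, -1.22]]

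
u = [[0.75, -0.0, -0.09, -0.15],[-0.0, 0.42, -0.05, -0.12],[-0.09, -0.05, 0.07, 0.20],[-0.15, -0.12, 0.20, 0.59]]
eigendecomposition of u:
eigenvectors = [[-0.75, 0.63, 0.2, 0.05], [-0.17, -0.48, 0.86, 0.03], [0.24, 0.17, 0.11, 0.95], [0.59, 0.59, 0.46, -0.3]]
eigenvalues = [0.9, 0.58, 0.35, -0.0]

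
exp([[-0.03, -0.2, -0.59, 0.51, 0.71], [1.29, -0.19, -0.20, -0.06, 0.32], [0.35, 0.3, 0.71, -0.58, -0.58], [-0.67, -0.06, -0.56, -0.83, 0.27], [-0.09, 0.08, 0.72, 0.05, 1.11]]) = [[0.55, -0.19, -0.36, 0.42, 1.41], [0.94, 0.71, -0.33, 0.27, 1.29], [0.84, 0.28, 1.52, -0.42, -1.02], [-0.53, -0.02, -0.24, 0.4, 0.19], [0.26, 0.3, 1.67, -0.22, 2.56]]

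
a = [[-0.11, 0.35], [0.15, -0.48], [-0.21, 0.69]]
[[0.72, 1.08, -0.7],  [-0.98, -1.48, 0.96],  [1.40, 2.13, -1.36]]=a@[[-1.29, 0.50, 2.86], [1.64, 3.24, -1.10]]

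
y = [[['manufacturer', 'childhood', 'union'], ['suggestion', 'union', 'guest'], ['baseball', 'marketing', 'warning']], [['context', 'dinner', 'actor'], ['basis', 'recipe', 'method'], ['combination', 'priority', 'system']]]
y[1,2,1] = 'priority'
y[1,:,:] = [['context', 'dinner', 'actor'], ['basis', 'recipe', 'method'], ['combination', 'priority', 'system']]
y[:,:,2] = [['union', 'guest', 'warning'], ['actor', 'method', 'system']]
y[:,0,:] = [['manufacturer', 'childhood', 'union'], ['context', 'dinner', 'actor']]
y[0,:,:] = [['manufacturer', 'childhood', 'union'], ['suggestion', 'union', 'guest'], ['baseball', 'marketing', 'warning']]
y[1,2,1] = 'priority'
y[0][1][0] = 'suggestion'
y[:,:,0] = [['manufacturer', 'suggestion', 'baseball'], ['context', 'basis', 'combination']]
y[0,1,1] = 'union'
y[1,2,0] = 'combination'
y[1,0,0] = 'context'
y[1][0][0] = 'context'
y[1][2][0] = 'combination'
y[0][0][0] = 'manufacturer'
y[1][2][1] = 'priority'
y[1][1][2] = 'method'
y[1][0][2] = 'actor'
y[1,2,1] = 'priority'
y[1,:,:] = [['context', 'dinner', 'actor'], ['basis', 'recipe', 'method'], ['combination', 'priority', 'system']]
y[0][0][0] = 'manufacturer'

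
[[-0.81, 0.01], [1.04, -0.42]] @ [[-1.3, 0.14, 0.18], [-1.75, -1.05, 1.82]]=[[1.04,  -0.12,  -0.13], [-0.62,  0.59,  -0.58]]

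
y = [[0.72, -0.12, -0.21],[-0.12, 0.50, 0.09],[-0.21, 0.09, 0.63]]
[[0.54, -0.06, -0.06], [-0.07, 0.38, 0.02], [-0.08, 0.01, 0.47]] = y@[[0.79,0.03,0.13], [0.03,0.79,-0.08], [0.13,-0.08,0.80]]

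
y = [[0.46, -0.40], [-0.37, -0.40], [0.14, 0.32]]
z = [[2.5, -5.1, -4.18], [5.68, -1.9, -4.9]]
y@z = [[-1.12, -1.59, 0.04], [-3.20, 2.65, 3.51], [2.17, -1.32, -2.15]]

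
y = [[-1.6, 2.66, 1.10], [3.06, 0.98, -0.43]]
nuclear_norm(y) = 6.48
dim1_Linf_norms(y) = [2.66, 3.06]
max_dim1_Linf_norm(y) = 3.06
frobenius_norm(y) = 4.62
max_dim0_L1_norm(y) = 4.66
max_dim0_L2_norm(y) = 3.45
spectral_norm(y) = 3.67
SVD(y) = [[-0.73, 0.69],[0.69, 0.73]] @ diag([3.6666845412734683, 2.8124587952157047]) @ [[0.89, -0.35, -0.3], [0.40, 0.9, 0.16]]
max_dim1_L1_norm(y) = 5.36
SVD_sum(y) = [[-2.38, 0.92, 0.8], [2.24, -0.87, -0.75]] + [[0.78,1.74,0.30], [0.82,1.85,0.32]]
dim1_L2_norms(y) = [3.29, 3.24]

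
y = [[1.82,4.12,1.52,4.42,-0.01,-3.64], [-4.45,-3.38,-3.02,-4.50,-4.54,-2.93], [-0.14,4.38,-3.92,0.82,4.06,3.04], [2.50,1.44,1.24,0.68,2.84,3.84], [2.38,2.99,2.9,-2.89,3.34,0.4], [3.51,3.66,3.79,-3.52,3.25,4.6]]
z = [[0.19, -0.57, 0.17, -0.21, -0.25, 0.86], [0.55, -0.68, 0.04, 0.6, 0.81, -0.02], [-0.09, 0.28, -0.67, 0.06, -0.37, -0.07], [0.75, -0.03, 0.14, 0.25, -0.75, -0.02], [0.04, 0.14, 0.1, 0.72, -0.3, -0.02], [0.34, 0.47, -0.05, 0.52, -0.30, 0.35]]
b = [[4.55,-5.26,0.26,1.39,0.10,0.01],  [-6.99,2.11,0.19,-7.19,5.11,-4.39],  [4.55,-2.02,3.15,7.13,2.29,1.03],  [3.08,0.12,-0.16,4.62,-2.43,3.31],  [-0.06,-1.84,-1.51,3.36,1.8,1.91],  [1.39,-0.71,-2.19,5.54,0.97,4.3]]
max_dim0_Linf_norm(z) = 0.86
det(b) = -517.15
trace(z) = -0.86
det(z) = -0.35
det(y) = 1451.31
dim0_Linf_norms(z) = [0.75, 0.68, 0.67, 0.72, 0.81, 0.86]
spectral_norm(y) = 14.67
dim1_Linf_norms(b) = [5.26, 7.19, 7.13, 4.62, 3.36, 5.54]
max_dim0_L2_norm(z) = 1.26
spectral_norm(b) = 17.72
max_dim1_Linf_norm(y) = 4.6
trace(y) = 3.14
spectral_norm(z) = 1.46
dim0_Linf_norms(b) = [6.99, 5.26, 3.15, 7.19, 5.11, 4.39]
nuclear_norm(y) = 37.08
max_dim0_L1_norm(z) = 2.78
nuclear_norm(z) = 5.65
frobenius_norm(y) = 19.14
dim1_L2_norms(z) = [1.11, 1.34, 0.83, 1.1, 0.8, 0.91]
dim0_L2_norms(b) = [10.08, 6.33, 4.14, 12.95, 6.44, 7.31]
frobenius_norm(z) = 2.52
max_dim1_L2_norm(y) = 9.48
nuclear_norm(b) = 36.31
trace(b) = 20.53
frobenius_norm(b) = 20.53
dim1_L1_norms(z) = [2.25, 2.7, 1.54, 1.94, 1.32, 2.03]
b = y @ z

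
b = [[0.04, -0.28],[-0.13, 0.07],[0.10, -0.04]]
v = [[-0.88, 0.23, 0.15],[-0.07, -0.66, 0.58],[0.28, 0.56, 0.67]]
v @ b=[[-0.05, 0.26],[0.14, -0.05],[0.01, -0.07]]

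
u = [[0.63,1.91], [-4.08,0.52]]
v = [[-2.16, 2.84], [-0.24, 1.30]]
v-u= [[-2.79, 0.93], [3.84, 0.78]]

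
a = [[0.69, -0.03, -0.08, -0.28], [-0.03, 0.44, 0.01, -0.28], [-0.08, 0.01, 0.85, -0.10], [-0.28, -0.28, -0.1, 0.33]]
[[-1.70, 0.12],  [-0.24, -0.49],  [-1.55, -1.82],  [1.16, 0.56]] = a@ [[-2.75, 1.13], [-0.72, 0.77], [-2.08, -1.72], [-0.05, 2.78]]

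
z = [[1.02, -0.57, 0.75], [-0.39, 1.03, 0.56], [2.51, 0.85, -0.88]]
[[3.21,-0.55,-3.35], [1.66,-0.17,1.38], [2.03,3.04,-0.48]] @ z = [[-4.92,-5.24,5.05], [5.22,0.05,-0.06], [-0.32,1.57,3.65]]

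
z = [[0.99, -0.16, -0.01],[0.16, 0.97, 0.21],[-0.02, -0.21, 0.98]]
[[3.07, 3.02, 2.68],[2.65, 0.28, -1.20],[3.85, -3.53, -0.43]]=z@ [[3.35, 3.1, 2.46], [1.26, 0.52, -1.49], [4.27, -3.43, -0.71]]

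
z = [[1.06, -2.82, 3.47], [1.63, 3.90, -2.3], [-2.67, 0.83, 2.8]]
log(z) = [[1.0, -0.89, 0.83], [0.19, 1.47, -0.69], [-0.90, -0.15, 1.44]]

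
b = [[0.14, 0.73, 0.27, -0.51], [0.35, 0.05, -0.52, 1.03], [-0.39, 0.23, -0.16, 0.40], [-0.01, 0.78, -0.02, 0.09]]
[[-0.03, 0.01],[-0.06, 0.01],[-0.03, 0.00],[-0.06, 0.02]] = b@[[-0.02, 0.01], [-0.07, 0.02], [-0.00, 0.0], [-0.05, 0.01]]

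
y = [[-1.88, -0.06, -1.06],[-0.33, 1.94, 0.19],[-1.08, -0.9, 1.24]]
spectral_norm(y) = 2.27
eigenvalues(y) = [(-2.23+0j), (1.77+0.44j), (1.77-0.44j)]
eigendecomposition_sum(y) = [[-2.02+0.00j, (-0.16+0j), -0.61+0.00j], [(-0.13+0j), (-0.01+0j), (-0.04+0j)], [-0.66+0.00j, (-0.05+0j), (-0.2+0j)]] + [[(0.07+0.07j), (0.05-0.47j), (-0.23-0.12j)],[(-0.1+0.18j), (0.98-0.17j), 0.11-0.52j],[-0.21-0.28j, -0.42+1.60j, 0.72+0.54j]] + [[(0.07-0.07j), (0.05+0.47j), -0.23+0.12j],[-0.10-0.18j, (0.98+0.17j), (0.11+0.52j)],[(-0.21+0.28j), (-0.42-1.6j), 0.72-0.54j]]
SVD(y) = [[-0.7, -0.64, -0.32],[0.39, -0.71, 0.59],[-0.60, 0.29, 0.75]] @ diag([2.270368455426796, 2.156356928905271, 1.5098847213496693]) @ [[0.81,0.59,0.03], [0.52,-0.74,0.42], [-0.27,0.32,0.91]]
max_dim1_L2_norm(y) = 2.16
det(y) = -7.39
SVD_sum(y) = [[-1.29, -0.93, -0.05], [0.71, 0.51, 0.03], [-1.10, -0.80, -0.04]] + [[-0.72, 1.03, -0.58], [-0.8, 1.14, -0.64], [0.33, -0.46, 0.26]] + [[0.13, -0.15, -0.43],[-0.24, 0.29, 0.80],[-0.30, 0.36, 1.02]]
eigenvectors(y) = [[-0.95+0.00j, (0.23-0.04j), (0.23+0.04j)], [-0.06+0.00j, (0.21+0.45j), 0.21-0.45j], [(-0.31+0j), -0.83+0.00j, (-0.83-0j)]]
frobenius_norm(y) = 3.48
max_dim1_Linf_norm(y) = 1.94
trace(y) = 1.30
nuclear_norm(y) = 5.94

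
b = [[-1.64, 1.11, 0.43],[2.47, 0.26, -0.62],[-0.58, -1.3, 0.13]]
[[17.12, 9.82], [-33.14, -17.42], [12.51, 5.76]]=b@[[-12.12, -8.54], [-3.86, -1.27], [3.55, -6.46]]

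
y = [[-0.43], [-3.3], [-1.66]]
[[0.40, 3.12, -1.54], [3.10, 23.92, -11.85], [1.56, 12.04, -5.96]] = y @ [[-0.94, -7.25, 3.59]]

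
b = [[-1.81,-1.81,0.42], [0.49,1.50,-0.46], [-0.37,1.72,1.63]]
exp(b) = [[-0.11,-0.9,1.12],[0.56,2.13,-1.58],[0.38,7.15,3.25]]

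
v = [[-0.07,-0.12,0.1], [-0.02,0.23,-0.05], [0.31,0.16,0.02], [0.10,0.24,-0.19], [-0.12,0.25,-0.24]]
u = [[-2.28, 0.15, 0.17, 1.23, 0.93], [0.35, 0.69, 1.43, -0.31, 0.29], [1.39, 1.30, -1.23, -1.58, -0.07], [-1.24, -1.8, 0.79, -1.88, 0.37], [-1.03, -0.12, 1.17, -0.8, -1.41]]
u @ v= [[0.22, 0.86, -0.69],[0.34, 0.34, 0.02],[-0.65, -0.46, 0.37],[0.14, -0.50, 0.25],[0.53, -0.26, 0.42]]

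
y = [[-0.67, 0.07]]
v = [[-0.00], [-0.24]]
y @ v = [[-0.02]]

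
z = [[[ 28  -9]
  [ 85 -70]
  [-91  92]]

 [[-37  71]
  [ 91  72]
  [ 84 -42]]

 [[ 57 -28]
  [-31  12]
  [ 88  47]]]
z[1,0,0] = -37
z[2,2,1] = 47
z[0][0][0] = 28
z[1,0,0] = -37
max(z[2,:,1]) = 47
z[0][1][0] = 85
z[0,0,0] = 28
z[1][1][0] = 91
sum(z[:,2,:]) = 178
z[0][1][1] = -70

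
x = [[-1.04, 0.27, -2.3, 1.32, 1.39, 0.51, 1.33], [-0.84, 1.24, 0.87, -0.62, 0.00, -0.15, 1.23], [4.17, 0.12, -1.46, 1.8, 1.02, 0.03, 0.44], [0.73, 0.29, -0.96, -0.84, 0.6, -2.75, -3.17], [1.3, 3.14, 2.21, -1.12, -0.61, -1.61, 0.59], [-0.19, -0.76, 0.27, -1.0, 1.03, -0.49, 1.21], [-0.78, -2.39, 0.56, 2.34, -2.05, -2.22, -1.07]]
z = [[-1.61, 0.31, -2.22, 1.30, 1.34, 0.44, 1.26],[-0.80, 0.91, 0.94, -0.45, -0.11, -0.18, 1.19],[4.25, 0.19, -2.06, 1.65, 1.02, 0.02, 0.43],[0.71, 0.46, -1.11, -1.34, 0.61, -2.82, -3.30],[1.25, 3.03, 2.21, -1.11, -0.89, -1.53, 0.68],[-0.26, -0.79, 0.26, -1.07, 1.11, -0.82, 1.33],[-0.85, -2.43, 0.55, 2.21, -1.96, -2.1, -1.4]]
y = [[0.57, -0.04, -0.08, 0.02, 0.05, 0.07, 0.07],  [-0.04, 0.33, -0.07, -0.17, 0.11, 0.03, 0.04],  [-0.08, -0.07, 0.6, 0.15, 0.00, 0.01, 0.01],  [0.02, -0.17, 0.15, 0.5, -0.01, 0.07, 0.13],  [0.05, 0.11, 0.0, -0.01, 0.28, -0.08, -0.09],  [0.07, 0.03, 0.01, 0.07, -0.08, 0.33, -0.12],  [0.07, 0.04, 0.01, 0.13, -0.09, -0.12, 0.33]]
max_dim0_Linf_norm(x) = 4.17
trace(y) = 2.94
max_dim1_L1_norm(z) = 11.5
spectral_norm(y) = 0.79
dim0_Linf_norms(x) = [4.17, 3.14, 2.3, 2.34, 2.05, 2.75, 3.17]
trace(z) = -7.21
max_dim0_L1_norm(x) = 9.05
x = z + y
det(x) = 41.58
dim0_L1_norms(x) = [9.05, 8.21, 8.63, 9.04, 6.7, 7.76, 9.04]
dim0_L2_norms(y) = [0.59, 0.4, 0.63, 0.57, 0.33, 0.37, 0.39]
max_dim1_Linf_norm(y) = 0.6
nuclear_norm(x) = 24.11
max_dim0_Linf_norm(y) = 0.6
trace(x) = -4.27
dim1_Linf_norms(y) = [0.57, 0.33, 0.6, 0.5, 0.28, 0.33, 0.33]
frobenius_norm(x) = 10.45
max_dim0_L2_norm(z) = 4.91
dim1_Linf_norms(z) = [2.22, 1.19, 4.25, 3.3, 3.03, 1.33, 2.43]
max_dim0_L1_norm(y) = 1.05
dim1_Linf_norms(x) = [2.3, 1.24, 4.17, 3.17, 3.14, 1.21, 2.39]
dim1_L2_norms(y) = [0.59, 0.4, 0.63, 0.57, 0.33, 0.37, 0.39]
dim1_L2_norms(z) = [3.59, 2.0, 5.13, 4.79, 4.52, 2.36, 4.69]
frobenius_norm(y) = 1.27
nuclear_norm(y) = 2.95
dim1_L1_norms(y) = [0.9, 0.79, 0.92, 1.05, 0.62, 0.71, 0.79]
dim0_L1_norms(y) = [0.9, 0.79, 0.92, 1.05, 0.62, 0.71, 0.79]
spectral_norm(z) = 5.50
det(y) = -0.00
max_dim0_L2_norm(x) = 4.7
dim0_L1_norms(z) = [9.73, 8.12, 9.35, 9.13, 7.04, 7.91, 9.59]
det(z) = -9.69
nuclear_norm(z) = 24.78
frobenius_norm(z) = 10.69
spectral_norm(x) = 5.55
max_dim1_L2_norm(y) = 0.63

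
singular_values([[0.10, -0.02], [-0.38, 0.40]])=[0.56, 0.06]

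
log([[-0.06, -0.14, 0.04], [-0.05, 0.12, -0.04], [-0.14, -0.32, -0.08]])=[[-0.61, 1.38, 0.77],[-1.47, -2.76, -0.08],[-9.56, -7.48, -2.65]]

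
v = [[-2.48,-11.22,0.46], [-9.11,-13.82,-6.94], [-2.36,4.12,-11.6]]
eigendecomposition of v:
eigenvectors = [[0.88, -0.57, -0.51], [-0.39, -0.77, -0.41], [-0.26, 0.29, 0.76]]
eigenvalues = [2.28, -17.93, -12.25]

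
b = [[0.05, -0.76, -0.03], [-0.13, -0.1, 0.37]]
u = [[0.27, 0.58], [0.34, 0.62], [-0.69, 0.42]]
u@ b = [[-0.06, -0.26, 0.21], [-0.06, -0.32, 0.22], [-0.09, 0.48, 0.18]]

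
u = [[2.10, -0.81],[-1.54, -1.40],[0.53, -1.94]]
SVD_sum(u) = [[1.94,-1.1], [-0.56,0.32], [1.23,-0.70]] + [[0.16, 0.29], [-0.98, -1.72], [-0.7, -1.24]]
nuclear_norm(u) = 5.18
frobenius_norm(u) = 3.67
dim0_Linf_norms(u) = [2.1, 1.94]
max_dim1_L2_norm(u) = 2.25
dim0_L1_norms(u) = [4.17, 4.15]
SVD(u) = [[-0.82, 0.14], [0.24, -0.8], [-0.52, -0.58]] @ diag([2.7181367322784764, 2.460474081277525]) @ [[-0.87, 0.49],  [0.49, 0.87]]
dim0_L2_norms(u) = [2.66, 2.53]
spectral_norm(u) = 2.72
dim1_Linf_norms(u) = [2.1, 1.54, 1.94]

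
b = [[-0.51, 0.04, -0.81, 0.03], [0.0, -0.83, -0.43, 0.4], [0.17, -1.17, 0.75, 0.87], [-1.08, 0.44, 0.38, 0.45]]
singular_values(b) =[1.82, 1.33, 1.13, 0.0]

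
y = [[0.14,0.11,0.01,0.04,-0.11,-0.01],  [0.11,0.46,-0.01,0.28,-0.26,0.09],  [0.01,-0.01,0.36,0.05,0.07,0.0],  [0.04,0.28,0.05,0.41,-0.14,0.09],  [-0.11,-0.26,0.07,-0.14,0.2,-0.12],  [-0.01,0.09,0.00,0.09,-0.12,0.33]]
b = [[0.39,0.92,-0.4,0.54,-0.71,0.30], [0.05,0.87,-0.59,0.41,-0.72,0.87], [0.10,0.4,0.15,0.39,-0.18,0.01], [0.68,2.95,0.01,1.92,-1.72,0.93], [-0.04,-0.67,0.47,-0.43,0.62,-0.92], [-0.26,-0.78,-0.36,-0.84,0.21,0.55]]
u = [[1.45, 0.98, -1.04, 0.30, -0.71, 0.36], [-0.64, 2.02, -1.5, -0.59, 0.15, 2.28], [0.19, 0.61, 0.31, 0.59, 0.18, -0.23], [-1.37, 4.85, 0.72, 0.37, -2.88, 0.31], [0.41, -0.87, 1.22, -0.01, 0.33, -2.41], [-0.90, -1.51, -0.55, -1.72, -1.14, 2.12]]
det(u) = -19.41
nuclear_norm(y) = 1.90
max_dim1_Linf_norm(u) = 4.85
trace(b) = 4.50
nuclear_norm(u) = 16.34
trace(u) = 6.60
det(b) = 0.00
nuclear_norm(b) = 7.08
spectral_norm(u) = 6.44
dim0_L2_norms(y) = [0.21, 0.61, 0.37, 0.53, 0.4, 0.37]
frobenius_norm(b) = 5.06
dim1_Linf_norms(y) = [0.14, 0.46, 0.36, 0.41, 0.26, 0.33]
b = u @ y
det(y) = -0.00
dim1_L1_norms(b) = [3.26, 3.51, 1.23, 8.21, 3.15, 3.0]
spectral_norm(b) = 4.80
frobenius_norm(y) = 1.07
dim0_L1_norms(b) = [1.52, 6.59, 1.98, 4.53, 4.16, 3.58]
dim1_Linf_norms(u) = [1.45, 2.28, 0.61, 4.85, 2.41, 2.12]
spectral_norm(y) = 0.92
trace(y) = 1.90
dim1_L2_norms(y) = [0.21, 0.61, 0.37, 0.53, 0.4, 0.37]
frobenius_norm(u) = 8.55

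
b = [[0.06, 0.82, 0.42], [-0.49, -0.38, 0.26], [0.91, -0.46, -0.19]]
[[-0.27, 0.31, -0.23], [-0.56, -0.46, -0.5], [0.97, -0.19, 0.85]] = b @[[0.9, 0.02, 0.79], [-0.09, 0.72, -0.06], [-0.60, -0.66, -0.54]]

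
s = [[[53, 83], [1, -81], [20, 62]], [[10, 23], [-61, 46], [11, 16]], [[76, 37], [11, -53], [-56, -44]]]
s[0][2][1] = 62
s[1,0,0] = 10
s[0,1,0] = 1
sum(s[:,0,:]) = 282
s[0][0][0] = 53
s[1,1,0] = -61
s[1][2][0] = 11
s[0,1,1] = -81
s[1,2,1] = 16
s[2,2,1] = -44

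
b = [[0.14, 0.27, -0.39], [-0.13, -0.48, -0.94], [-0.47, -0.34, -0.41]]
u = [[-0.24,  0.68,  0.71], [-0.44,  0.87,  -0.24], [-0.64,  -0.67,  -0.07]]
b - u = [[0.38,-0.41,-1.10], [0.31,-1.35,-0.7], [0.17,0.33,-0.34]]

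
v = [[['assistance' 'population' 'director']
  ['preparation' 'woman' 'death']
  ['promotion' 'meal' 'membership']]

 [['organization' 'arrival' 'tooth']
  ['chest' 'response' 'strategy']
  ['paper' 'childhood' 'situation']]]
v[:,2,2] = ['membership', 'situation']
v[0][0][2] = 'director'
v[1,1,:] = ['chest', 'response', 'strategy']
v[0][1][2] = 'death'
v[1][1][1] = 'response'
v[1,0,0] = 'organization'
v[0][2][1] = 'meal'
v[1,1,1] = 'response'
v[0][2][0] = 'promotion'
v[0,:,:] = [['assistance', 'population', 'director'], ['preparation', 'woman', 'death'], ['promotion', 'meal', 'membership']]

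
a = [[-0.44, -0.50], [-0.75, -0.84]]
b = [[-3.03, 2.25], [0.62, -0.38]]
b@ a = [[-0.35, -0.38], [0.01, 0.01]]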